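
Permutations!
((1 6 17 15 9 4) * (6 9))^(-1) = (1 4 9)(6 15 17)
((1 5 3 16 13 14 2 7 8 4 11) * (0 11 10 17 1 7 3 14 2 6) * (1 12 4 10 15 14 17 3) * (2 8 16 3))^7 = (0 2 14 8 4 16 17 11 1 6 10 15 13 12 7 5)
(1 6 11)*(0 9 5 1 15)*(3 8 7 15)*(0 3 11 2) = (0 9 5 1 6 2)(3 8 7 15) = [9, 6, 0, 8, 4, 1, 2, 15, 7, 5, 10, 11, 12, 13, 14, 3]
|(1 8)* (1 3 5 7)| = 5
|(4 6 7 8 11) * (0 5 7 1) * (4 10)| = 9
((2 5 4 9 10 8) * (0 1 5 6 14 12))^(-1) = (0 12 14 6 2 8 10 9 4 5 1)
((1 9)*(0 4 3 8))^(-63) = ((0 4 3 8)(1 9))^(-63) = (0 4 3 8)(1 9)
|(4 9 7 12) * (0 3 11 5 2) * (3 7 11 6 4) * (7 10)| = |(0 10 7 12 3 6 4 9 11 5 2)| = 11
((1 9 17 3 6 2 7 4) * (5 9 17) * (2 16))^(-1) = ((1 17 3 6 16 2 7 4)(5 9))^(-1) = (1 4 7 2 16 6 3 17)(5 9)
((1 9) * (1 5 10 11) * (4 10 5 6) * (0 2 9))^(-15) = (0 2 9 6 4 10 11 1)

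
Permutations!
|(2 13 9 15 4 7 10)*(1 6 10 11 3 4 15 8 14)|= |(15)(1 6 10 2 13 9 8 14)(3 4 7 11)|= 8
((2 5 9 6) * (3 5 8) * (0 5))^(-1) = ((0 5 9 6 2 8 3))^(-1) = (0 3 8 2 6 9 5)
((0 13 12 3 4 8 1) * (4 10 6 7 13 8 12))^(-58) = (0 1 8)(3 4 7 10 12 13 6)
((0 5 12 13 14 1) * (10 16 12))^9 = (0 5 10 16 12 13 14 1) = ((0 5 10 16 12 13 14 1))^9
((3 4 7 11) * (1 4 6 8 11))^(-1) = ((1 4 7)(3 6 8 11))^(-1) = (1 7 4)(3 11 8 6)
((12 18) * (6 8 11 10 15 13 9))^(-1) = (6 9 13 15 10 11 8)(12 18)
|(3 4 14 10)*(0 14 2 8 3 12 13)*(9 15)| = 20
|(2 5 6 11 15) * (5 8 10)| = 7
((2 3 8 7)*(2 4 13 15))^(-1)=((2 3 8 7 4 13 15))^(-1)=(2 15 13 4 7 8 3)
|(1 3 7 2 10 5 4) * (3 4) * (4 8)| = 15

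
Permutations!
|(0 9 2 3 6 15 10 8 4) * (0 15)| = |(0 9 2 3 6)(4 15 10 8)| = 20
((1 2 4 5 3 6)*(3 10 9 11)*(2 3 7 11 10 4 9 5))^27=(2 10 4 9 5)(7 11)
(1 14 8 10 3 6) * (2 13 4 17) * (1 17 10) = (1 14 8)(2 13 4 10 3 6 17) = [0, 14, 13, 6, 10, 5, 17, 7, 1, 9, 3, 11, 12, 4, 8, 15, 16, 2]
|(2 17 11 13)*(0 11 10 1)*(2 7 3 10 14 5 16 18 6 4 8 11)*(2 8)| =|(0 8 11 13 7 3 10 1)(2 17 14 5 16 18 6 4)| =8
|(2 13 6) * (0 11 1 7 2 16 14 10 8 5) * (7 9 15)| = 14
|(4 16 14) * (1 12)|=|(1 12)(4 16 14)|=6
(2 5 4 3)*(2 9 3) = (2 5 4)(3 9) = [0, 1, 5, 9, 2, 4, 6, 7, 8, 3]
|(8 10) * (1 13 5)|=|(1 13 5)(8 10)|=6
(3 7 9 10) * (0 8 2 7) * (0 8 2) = [2, 1, 7, 8, 4, 5, 6, 9, 0, 10, 3] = (0 2 7 9 10 3 8)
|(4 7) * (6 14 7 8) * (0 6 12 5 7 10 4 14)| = 14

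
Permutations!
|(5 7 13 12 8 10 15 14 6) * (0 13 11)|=|(0 13 12 8 10 15 14 6 5 7 11)|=11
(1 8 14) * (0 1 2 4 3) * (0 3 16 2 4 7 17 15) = (0 1 8 14 4 16 2 7 17 15) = [1, 8, 7, 3, 16, 5, 6, 17, 14, 9, 10, 11, 12, 13, 4, 0, 2, 15]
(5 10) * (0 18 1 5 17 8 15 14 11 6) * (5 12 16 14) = (0 18 1 12 16 14 11 6)(5 10 17 8 15) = [18, 12, 2, 3, 4, 10, 0, 7, 15, 9, 17, 6, 16, 13, 11, 5, 14, 8, 1]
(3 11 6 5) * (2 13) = (2 13)(3 11 6 5) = [0, 1, 13, 11, 4, 3, 5, 7, 8, 9, 10, 6, 12, 2]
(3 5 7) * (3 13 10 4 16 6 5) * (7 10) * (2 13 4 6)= [0, 1, 13, 3, 16, 10, 5, 4, 8, 9, 6, 11, 12, 7, 14, 15, 2]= (2 13 7 4 16)(5 10 6)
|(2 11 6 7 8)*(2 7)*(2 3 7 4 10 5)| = 9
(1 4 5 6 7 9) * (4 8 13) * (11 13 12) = [0, 8, 2, 3, 5, 6, 7, 9, 12, 1, 10, 13, 11, 4] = (1 8 12 11 13 4 5 6 7 9)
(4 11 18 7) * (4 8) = (4 11 18 7 8) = [0, 1, 2, 3, 11, 5, 6, 8, 4, 9, 10, 18, 12, 13, 14, 15, 16, 17, 7]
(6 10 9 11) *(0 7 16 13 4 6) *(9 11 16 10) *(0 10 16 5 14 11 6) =(0 7 16 13 4)(5 14 11 10 6 9) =[7, 1, 2, 3, 0, 14, 9, 16, 8, 5, 6, 10, 12, 4, 11, 15, 13]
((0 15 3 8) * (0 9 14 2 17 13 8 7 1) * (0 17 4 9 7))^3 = (1 8 17 7 13)(2 14 9 4)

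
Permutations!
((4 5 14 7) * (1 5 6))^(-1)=(1 6 4 7 14 5)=((1 5 14 7 4 6))^(-1)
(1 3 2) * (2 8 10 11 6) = (1 3 8 10 11 6 2) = [0, 3, 1, 8, 4, 5, 2, 7, 10, 9, 11, 6]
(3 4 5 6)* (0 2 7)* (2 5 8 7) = (0 5 6 3 4 8 7) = [5, 1, 2, 4, 8, 6, 3, 0, 7]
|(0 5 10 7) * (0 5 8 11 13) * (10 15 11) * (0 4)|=9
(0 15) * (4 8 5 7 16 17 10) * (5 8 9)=[15, 1, 2, 3, 9, 7, 6, 16, 8, 5, 4, 11, 12, 13, 14, 0, 17, 10]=(0 15)(4 9 5 7 16 17 10)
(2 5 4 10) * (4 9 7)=(2 5 9 7 4 10)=[0, 1, 5, 3, 10, 9, 6, 4, 8, 7, 2]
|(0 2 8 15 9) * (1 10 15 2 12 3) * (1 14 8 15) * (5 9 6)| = |(0 12 3 14 8 2 15 6 5 9)(1 10)| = 10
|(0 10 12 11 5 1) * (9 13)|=|(0 10 12 11 5 1)(9 13)|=6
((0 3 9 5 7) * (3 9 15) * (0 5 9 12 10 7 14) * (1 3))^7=((0 12 10 7 5 14)(1 3 15))^7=(0 12 10 7 5 14)(1 3 15)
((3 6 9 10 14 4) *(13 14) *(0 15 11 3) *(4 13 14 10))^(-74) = ((0 15 11 3 6 9 4)(10 14 13))^(-74) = (0 3 4 11 9 15 6)(10 14 13)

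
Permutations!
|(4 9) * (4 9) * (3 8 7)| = |(9)(3 8 7)| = 3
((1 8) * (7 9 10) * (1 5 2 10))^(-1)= (1 9 7 10 2 5 8)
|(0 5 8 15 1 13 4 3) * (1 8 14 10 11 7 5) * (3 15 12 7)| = 13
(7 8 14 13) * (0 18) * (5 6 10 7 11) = [18, 1, 2, 3, 4, 6, 10, 8, 14, 9, 7, 5, 12, 11, 13, 15, 16, 17, 0] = (0 18)(5 6 10 7 8 14 13 11)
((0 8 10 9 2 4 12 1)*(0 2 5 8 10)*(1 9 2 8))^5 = (0 9 10 5 2 1 4 8 12)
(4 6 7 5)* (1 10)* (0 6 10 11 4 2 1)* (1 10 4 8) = (0 6 7 5 2 10)(1 11 8) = [6, 11, 10, 3, 4, 2, 7, 5, 1, 9, 0, 8]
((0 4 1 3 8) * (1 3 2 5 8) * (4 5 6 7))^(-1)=(0 8 5)(1 3 4 7 6 2)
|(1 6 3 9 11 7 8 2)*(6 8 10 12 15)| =|(1 8 2)(3 9 11 7 10 12 15 6)| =24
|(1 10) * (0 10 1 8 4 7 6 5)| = 7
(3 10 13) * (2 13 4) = (2 13 3 10 4) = [0, 1, 13, 10, 2, 5, 6, 7, 8, 9, 4, 11, 12, 3]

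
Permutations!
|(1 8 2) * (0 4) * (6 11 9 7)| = 12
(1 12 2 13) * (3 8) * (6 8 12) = (1 6 8 3 12 2 13) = [0, 6, 13, 12, 4, 5, 8, 7, 3, 9, 10, 11, 2, 1]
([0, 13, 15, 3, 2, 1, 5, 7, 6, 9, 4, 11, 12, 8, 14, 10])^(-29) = (1 13 8 6 5)(2 4 10 15)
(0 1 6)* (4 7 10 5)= (0 1 6)(4 7 10 5)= [1, 6, 2, 3, 7, 4, 0, 10, 8, 9, 5]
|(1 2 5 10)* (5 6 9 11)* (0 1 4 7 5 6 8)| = 12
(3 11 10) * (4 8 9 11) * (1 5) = [0, 5, 2, 4, 8, 1, 6, 7, 9, 11, 3, 10] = (1 5)(3 4 8 9 11 10)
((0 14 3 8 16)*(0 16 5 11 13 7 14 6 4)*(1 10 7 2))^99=((16)(0 6 4)(1 10 7 14 3 8 5 11 13 2))^99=(16)(1 2 13 11 5 8 3 14 7 10)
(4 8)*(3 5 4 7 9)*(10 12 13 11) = (3 5 4 8 7 9)(10 12 13 11) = [0, 1, 2, 5, 8, 4, 6, 9, 7, 3, 12, 10, 13, 11]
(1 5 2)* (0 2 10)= (0 2 1 5 10)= [2, 5, 1, 3, 4, 10, 6, 7, 8, 9, 0]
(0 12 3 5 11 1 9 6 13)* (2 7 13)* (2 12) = (0 2 7 13)(1 9 6 12 3 5 11) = [2, 9, 7, 5, 4, 11, 12, 13, 8, 6, 10, 1, 3, 0]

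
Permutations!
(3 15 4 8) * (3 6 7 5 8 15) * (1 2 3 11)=(1 2 3 11)(4 15)(5 8 6 7)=[0, 2, 3, 11, 15, 8, 7, 5, 6, 9, 10, 1, 12, 13, 14, 4]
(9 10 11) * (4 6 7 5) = [0, 1, 2, 3, 6, 4, 7, 5, 8, 10, 11, 9] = (4 6 7 5)(9 10 11)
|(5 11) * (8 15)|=2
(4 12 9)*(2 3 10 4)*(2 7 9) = (2 3 10 4 12)(7 9) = [0, 1, 3, 10, 12, 5, 6, 9, 8, 7, 4, 11, 2]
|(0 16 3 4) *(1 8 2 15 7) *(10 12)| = |(0 16 3 4)(1 8 2 15 7)(10 12)| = 20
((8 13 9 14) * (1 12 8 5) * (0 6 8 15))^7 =(0 1 9 6 12 14 8 15 5 13) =((0 6 8 13 9 14 5 1 12 15))^7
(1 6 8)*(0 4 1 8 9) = (0 4 1 6 9) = [4, 6, 2, 3, 1, 5, 9, 7, 8, 0]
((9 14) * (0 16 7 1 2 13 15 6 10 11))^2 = ((0 16 7 1 2 13 15 6 10 11)(9 14))^2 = (0 7 2 15 10)(1 13 6 11 16)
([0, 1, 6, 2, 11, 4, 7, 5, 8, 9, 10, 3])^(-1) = (2 3 11 4 5 7 6)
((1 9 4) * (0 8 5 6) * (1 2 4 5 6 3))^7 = ((0 8 6)(1 9 5 3)(2 4))^7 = (0 8 6)(1 3 5 9)(2 4)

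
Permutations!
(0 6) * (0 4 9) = (0 6 4 9) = [6, 1, 2, 3, 9, 5, 4, 7, 8, 0]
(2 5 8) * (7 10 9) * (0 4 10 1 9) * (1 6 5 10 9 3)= (0 4 9 7 6 5 8 2 10)(1 3)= [4, 3, 10, 1, 9, 8, 5, 6, 2, 7, 0]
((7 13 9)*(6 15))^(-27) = ((6 15)(7 13 9))^(-27) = (6 15)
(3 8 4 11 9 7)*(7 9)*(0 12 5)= (0 12 5)(3 8 4 11 7)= [12, 1, 2, 8, 11, 0, 6, 3, 4, 9, 10, 7, 5]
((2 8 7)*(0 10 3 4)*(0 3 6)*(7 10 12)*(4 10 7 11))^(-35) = ((0 12 11 4 3 10 6)(2 8 7))^(-35) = (12)(2 8 7)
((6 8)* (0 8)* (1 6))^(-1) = ((0 8 1 6))^(-1) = (0 6 1 8)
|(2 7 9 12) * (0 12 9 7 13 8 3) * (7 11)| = |(0 12 2 13 8 3)(7 11)| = 6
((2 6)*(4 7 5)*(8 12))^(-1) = ((2 6)(4 7 5)(8 12))^(-1) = (2 6)(4 5 7)(8 12)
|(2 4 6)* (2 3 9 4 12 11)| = 12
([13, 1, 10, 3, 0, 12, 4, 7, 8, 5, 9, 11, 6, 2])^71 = [4, 1, 13, 3, 6, 9, 12, 7, 8, 10, 2, 11, 5, 0]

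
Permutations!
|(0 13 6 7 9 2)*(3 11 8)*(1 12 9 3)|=11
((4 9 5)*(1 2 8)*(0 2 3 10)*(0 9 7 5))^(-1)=(0 9 10 3 1 8 2)(4 5 7)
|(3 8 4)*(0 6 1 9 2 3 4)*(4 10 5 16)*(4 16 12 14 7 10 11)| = |(16)(0 6 1 9 2 3 8)(4 11)(5 12 14 7 10)| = 70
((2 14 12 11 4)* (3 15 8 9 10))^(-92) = (2 11 14 4 12)(3 9 15 10 8)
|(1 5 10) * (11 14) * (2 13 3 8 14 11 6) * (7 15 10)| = |(1 5 7 15 10)(2 13 3 8 14 6)| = 30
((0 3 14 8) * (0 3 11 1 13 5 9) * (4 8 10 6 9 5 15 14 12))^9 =((0 11 1 13 15 14 10 6 9)(3 12 4 8))^9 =(15)(3 12 4 8)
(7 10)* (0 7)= (0 7 10)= [7, 1, 2, 3, 4, 5, 6, 10, 8, 9, 0]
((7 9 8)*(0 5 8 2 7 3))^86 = ((0 5 8 3)(2 7 9))^86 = (0 8)(2 9 7)(3 5)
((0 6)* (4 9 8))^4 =(4 9 8)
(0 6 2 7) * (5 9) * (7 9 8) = (0 6 2 9 5 8 7) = [6, 1, 9, 3, 4, 8, 2, 0, 7, 5]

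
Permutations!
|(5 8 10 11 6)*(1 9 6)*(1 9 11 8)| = 10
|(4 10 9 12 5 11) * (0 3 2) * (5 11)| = |(0 3 2)(4 10 9 12 11)| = 15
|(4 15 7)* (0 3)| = 6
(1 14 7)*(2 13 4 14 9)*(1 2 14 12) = [0, 9, 13, 3, 12, 5, 6, 2, 8, 14, 10, 11, 1, 4, 7] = (1 9 14 7 2 13 4 12)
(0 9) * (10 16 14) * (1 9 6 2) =(0 6 2 1 9)(10 16 14) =[6, 9, 1, 3, 4, 5, 2, 7, 8, 0, 16, 11, 12, 13, 10, 15, 14]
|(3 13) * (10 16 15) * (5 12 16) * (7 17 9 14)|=20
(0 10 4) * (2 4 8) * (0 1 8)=(0 10)(1 8 2 4)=[10, 8, 4, 3, 1, 5, 6, 7, 2, 9, 0]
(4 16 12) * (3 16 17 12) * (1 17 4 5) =(1 17 12 5)(3 16) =[0, 17, 2, 16, 4, 1, 6, 7, 8, 9, 10, 11, 5, 13, 14, 15, 3, 12]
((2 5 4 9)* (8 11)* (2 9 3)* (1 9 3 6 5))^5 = ((1 9 3 2)(4 6 5)(8 11))^5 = (1 9 3 2)(4 5 6)(8 11)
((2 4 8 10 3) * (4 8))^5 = ((2 8 10 3))^5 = (2 8 10 3)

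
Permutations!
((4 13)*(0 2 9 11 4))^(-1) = ((0 2 9 11 4 13))^(-1) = (0 13 4 11 9 2)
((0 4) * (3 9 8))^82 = (3 9 8)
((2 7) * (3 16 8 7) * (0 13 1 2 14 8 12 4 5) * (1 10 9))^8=(0 12 2 10 5 16 1 13 4 3 9)(7 8 14)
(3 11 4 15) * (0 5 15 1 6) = (0 5 15 3 11 4 1 6) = [5, 6, 2, 11, 1, 15, 0, 7, 8, 9, 10, 4, 12, 13, 14, 3]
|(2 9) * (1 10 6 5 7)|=10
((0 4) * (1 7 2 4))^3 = ((0 1 7 2 4))^3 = (0 2 1 4 7)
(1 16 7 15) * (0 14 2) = [14, 16, 0, 3, 4, 5, 6, 15, 8, 9, 10, 11, 12, 13, 2, 1, 7] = (0 14 2)(1 16 7 15)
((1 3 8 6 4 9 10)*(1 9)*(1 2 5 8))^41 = (1 3)(2 5 8 6 4)(9 10)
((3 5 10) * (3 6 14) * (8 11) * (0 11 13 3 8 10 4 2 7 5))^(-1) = (0 3 13 8 14 6 10 11)(2 4 5 7) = ((0 11 10 6 14 8 13 3)(2 7 5 4))^(-1)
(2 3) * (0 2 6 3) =(0 2)(3 6) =[2, 1, 0, 6, 4, 5, 3]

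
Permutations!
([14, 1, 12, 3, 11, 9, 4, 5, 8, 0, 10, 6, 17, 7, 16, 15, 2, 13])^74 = [12, 1, 7, 3, 6, 16, 11, 14, 8, 2, 10, 4, 5, 0, 17, 15, 13, 9]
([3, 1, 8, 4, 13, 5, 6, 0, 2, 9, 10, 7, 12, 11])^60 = [0, 1, 2, 3, 4, 5, 6, 7, 8, 9, 10, 11, 12, 13]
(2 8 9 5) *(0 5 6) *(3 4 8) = (0 5 2 3 4 8 9 6) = [5, 1, 3, 4, 8, 2, 0, 7, 9, 6]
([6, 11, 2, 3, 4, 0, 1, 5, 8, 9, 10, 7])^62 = [1, 7, 2, 3, 4, 6, 11, 0, 8, 9, 10, 5]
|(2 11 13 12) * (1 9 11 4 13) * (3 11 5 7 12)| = |(1 9 5 7 12 2 4 13 3 11)| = 10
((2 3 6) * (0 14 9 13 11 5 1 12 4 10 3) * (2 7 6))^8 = (0 4 11)(1 9 3)(2 12 13)(5 14 10)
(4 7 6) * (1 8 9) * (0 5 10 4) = (0 5 10 4 7 6)(1 8 9) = [5, 8, 2, 3, 7, 10, 0, 6, 9, 1, 4]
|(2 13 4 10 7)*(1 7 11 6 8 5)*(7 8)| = |(1 8 5)(2 13 4 10 11 6 7)| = 21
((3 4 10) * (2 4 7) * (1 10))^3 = (1 7)(2 10)(3 4)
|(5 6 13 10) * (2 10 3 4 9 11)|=|(2 10 5 6 13 3 4 9 11)|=9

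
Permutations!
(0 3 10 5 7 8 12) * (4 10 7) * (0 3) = (3 7 8 12)(4 10 5) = [0, 1, 2, 7, 10, 4, 6, 8, 12, 9, 5, 11, 3]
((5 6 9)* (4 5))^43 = ((4 5 6 9))^43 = (4 9 6 5)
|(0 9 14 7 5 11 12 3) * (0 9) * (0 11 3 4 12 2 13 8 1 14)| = |(0 11 2 13 8 1 14 7 5 3 9)(4 12)| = 22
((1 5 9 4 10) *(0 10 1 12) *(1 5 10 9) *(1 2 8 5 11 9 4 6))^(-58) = (0 10 6 11)(1 9 4 12)(2 5 8)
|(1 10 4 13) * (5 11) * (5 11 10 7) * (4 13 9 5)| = 7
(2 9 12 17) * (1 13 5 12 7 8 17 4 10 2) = (1 13 5 12 4 10 2 9 7 8 17) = [0, 13, 9, 3, 10, 12, 6, 8, 17, 7, 2, 11, 4, 5, 14, 15, 16, 1]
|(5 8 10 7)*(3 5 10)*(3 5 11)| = 2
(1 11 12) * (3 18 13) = (1 11 12)(3 18 13) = [0, 11, 2, 18, 4, 5, 6, 7, 8, 9, 10, 12, 1, 3, 14, 15, 16, 17, 13]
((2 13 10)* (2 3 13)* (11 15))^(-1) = (3 10 13)(11 15)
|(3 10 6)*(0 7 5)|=|(0 7 5)(3 10 6)|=3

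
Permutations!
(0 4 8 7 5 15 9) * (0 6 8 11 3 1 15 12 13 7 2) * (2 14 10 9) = [4, 15, 0, 1, 11, 12, 8, 5, 14, 6, 9, 3, 13, 7, 10, 2] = (0 4 11 3 1 15 2)(5 12 13 7)(6 8 14 10 9)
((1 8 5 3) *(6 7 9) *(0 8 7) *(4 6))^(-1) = (0 6 4 9 7 1 3 5 8)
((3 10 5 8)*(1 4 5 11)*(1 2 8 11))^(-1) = (1 10 3 8 2 11 5 4) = ((1 4 5 11 2 8 3 10))^(-1)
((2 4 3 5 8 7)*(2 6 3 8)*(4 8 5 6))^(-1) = ((2 8 7 4 5)(3 6))^(-1) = (2 5 4 7 8)(3 6)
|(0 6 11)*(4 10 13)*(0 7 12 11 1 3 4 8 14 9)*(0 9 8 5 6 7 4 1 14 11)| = |(0 7 12)(1 3)(4 10 13 5 6 14 8 11)| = 24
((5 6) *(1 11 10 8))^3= ((1 11 10 8)(5 6))^3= (1 8 10 11)(5 6)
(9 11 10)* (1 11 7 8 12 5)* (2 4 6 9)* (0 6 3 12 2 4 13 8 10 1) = (0 6 9 7 10 4 3 12 5)(1 11)(2 13 8) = [6, 11, 13, 12, 3, 0, 9, 10, 2, 7, 4, 1, 5, 8]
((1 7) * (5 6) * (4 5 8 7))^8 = (1 5 8)(4 6 7)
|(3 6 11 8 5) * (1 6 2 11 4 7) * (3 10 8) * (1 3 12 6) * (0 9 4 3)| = 60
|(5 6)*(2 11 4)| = 6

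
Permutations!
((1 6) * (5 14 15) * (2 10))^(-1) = (1 6)(2 10)(5 15 14)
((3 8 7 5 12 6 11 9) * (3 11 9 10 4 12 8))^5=((4 12 6 9 11 10)(5 8 7))^5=(4 10 11 9 6 12)(5 7 8)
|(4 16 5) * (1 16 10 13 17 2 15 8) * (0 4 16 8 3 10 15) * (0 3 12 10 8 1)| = |(0 4 15 12 10 13 17 2 3 8)(5 16)| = 10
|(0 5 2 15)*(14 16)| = 4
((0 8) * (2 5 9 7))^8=((0 8)(2 5 9 7))^8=(9)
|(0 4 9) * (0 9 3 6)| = 4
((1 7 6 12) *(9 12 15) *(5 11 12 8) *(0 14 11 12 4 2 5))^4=(0 2 7 8 4 1 9 11 12 15 14 5 6)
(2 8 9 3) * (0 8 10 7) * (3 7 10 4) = (10)(0 8 9 7)(2 4 3) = [8, 1, 4, 2, 3, 5, 6, 0, 9, 7, 10]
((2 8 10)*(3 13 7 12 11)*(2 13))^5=((2 8 10 13 7 12 11 3))^5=(2 12 10 3 7 8 11 13)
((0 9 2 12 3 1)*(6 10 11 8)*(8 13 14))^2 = (0 2 3)(1 9 12)(6 11 14)(8 10 13)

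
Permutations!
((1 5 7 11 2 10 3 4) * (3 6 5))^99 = ((1 3 4)(2 10 6 5 7 11))^99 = (2 5)(6 11)(7 10)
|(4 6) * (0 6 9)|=4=|(0 6 4 9)|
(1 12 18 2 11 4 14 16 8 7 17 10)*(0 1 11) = (0 1 12 18 2)(4 14 16 8 7 17 10 11) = [1, 12, 0, 3, 14, 5, 6, 17, 7, 9, 11, 4, 18, 13, 16, 15, 8, 10, 2]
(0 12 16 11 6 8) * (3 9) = (0 12 16 11 6 8)(3 9) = [12, 1, 2, 9, 4, 5, 8, 7, 0, 3, 10, 6, 16, 13, 14, 15, 11]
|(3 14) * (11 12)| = |(3 14)(11 12)| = 2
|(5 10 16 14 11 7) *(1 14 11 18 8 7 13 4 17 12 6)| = |(1 14 18 8 7 5 10 16 11 13 4 17 12 6)| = 14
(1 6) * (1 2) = [0, 6, 1, 3, 4, 5, 2] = (1 6 2)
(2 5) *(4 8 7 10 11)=[0, 1, 5, 3, 8, 2, 6, 10, 7, 9, 11, 4]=(2 5)(4 8 7 10 11)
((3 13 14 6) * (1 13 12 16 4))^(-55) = (1 13 14 6 3 12 16 4)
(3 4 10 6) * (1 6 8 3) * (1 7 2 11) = (1 6 7 2 11)(3 4 10 8) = [0, 6, 11, 4, 10, 5, 7, 2, 3, 9, 8, 1]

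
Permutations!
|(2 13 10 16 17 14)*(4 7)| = 6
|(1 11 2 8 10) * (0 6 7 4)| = 20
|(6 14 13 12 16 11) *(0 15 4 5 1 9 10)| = |(0 15 4 5 1 9 10)(6 14 13 12 16 11)| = 42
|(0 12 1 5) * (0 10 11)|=6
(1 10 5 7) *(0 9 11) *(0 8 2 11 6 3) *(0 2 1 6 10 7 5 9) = (1 7 6 3 2 11 8)(9 10) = [0, 7, 11, 2, 4, 5, 3, 6, 1, 10, 9, 8]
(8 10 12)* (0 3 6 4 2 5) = (0 3 6 4 2 5)(8 10 12) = [3, 1, 5, 6, 2, 0, 4, 7, 10, 9, 12, 11, 8]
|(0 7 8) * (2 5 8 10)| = 6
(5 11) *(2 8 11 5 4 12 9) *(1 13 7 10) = (1 13 7 10)(2 8 11 4 12 9) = [0, 13, 8, 3, 12, 5, 6, 10, 11, 2, 1, 4, 9, 7]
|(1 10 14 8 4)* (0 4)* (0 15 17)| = 8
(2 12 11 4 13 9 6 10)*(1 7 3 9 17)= (1 7 3 9 6 10 2 12 11 4 13 17)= [0, 7, 12, 9, 13, 5, 10, 3, 8, 6, 2, 4, 11, 17, 14, 15, 16, 1]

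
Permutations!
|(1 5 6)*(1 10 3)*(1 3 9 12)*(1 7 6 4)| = 15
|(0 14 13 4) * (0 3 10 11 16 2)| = 9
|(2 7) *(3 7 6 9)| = 5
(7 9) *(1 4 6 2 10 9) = (1 4 6 2 10 9 7) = [0, 4, 10, 3, 6, 5, 2, 1, 8, 7, 9]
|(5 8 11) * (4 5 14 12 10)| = 7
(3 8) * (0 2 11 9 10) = (0 2 11 9 10)(3 8) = [2, 1, 11, 8, 4, 5, 6, 7, 3, 10, 0, 9]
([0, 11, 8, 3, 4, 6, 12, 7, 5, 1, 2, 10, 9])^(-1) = (1 9 12 6 5 8 2 10 11)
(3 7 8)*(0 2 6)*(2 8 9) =(0 8 3 7 9 2 6) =[8, 1, 6, 7, 4, 5, 0, 9, 3, 2]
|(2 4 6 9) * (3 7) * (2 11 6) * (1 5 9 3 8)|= |(1 5 9 11 6 3 7 8)(2 4)|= 8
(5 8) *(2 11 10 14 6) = [0, 1, 11, 3, 4, 8, 2, 7, 5, 9, 14, 10, 12, 13, 6] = (2 11 10 14 6)(5 8)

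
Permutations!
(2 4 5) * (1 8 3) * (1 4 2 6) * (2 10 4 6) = (1 8 3 6)(2 10 4 5) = [0, 8, 10, 6, 5, 2, 1, 7, 3, 9, 4]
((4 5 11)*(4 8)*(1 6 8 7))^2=((1 6 8 4 5 11 7))^2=(1 8 5 7 6 4 11)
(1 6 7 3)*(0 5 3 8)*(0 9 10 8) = (0 5 3 1 6 7)(8 9 10) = [5, 6, 2, 1, 4, 3, 7, 0, 9, 10, 8]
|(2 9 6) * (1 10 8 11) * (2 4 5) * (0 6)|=12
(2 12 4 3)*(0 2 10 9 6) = (0 2 12 4 3 10 9 6) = [2, 1, 12, 10, 3, 5, 0, 7, 8, 6, 9, 11, 4]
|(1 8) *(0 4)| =|(0 4)(1 8)| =2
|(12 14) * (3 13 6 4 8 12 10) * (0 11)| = |(0 11)(3 13 6 4 8 12 14 10)| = 8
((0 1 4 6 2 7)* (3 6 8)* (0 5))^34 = ((0 1 4 8 3 6 2 7 5))^34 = (0 7 6 8 1 5 2 3 4)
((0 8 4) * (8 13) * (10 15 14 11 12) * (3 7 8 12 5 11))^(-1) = (0 4 8 7 3 14 15 10 12 13)(5 11)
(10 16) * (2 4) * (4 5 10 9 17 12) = [0, 1, 5, 3, 2, 10, 6, 7, 8, 17, 16, 11, 4, 13, 14, 15, 9, 12] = (2 5 10 16 9 17 12 4)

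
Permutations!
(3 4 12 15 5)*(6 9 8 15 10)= (3 4 12 10 6 9 8 15 5)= [0, 1, 2, 4, 12, 3, 9, 7, 15, 8, 6, 11, 10, 13, 14, 5]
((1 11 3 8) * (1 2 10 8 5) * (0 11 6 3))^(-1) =(0 11)(1 5 3 6)(2 8 10)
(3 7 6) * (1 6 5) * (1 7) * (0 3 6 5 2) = (0 3 1 5 7 2) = [3, 5, 0, 1, 4, 7, 6, 2]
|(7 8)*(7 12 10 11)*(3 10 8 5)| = 10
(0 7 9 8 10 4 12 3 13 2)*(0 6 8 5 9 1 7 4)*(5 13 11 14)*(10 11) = [4, 7, 6, 10, 12, 9, 8, 1, 11, 13, 0, 14, 3, 2, 5] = (0 4 12 3 10)(1 7)(2 6 8 11 14 5 9 13)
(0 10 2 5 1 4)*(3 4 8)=(0 10 2 5 1 8 3 4)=[10, 8, 5, 4, 0, 1, 6, 7, 3, 9, 2]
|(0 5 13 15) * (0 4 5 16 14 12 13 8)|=9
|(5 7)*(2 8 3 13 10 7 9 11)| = |(2 8 3 13 10 7 5 9 11)| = 9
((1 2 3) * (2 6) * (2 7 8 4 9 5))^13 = ((1 6 7 8 4 9 5 2 3))^13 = (1 4 3 8 2 7 5 6 9)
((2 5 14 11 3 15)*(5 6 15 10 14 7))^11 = (2 15 6)(3 11 14 10)(5 7)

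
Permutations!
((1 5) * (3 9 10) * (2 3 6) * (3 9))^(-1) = (1 5)(2 6 10 9)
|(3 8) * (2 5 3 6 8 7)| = |(2 5 3 7)(6 8)| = 4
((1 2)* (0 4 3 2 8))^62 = ((0 4 3 2 1 8))^62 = (0 3 1)(2 8 4)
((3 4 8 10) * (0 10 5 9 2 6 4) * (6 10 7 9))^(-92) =(0 10 9)(2 7 3)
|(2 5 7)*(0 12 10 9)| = 12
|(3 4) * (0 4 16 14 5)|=|(0 4 3 16 14 5)|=6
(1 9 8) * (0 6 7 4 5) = [6, 9, 2, 3, 5, 0, 7, 4, 1, 8] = (0 6 7 4 5)(1 9 8)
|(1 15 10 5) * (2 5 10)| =|(1 15 2 5)| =4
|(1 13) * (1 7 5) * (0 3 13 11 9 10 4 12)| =11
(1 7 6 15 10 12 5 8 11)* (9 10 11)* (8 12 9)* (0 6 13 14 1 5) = (0 6 15 11 5 12)(1 7 13 14)(9 10) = [6, 7, 2, 3, 4, 12, 15, 13, 8, 10, 9, 5, 0, 14, 1, 11]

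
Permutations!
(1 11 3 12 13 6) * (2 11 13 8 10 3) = (1 13 6)(2 11)(3 12 8 10) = [0, 13, 11, 12, 4, 5, 1, 7, 10, 9, 3, 2, 8, 6]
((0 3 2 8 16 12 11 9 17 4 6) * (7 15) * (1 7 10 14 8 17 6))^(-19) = ((0 3 2 17 4 1 7 15 10 14 8 16 12 11 9 6))^(-19) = (0 11 8 15 4 3 9 16 10 1 2 6 12 14 7 17)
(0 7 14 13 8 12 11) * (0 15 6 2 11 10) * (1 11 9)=(0 7 14 13 8 12 10)(1 11 15 6 2 9)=[7, 11, 9, 3, 4, 5, 2, 14, 12, 1, 0, 15, 10, 8, 13, 6]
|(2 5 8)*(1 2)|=|(1 2 5 8)|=4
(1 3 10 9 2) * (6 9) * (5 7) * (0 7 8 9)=(0 7 5 8 9 2 1 3 10 6)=[7, 3, 1, 10, 4, 8, 0, 5, 9, 2, 6]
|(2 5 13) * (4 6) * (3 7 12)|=6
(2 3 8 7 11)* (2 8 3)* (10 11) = (7 10 11 8) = [0, 1, 2, 3, 4, 5, 6, 10, 7, 9, 11, 8]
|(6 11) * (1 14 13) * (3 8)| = 6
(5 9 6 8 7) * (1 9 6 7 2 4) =(1 9 7 5 6 8 2 4) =[0, 9, 4, 3, 1, 6, 8, 5, 2, 7]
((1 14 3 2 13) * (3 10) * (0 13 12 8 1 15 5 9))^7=((0 13 15 5 9)(1 14 10 3 2 12 8))^7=(0 15 9 13 5)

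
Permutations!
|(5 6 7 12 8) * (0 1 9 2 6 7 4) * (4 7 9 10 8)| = 11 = |(0 1 10 8 5 9 2 6 7 12 4)|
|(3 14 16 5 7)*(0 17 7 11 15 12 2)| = 11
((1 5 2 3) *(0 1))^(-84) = (0 1 5 2 3)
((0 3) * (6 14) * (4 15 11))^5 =((0 3)(4 15 11)(6 14))^5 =(0 3)(4 11 15)(6 14)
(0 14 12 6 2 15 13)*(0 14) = [0, 1, 15, 3, 4, 5, 2, 7, 8, 9, 10, 11, 6, 14, 12, 13] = (2 15 13 14 12 6)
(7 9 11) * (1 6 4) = (1 6 4)(7 9 11) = [0, 6, 2, 3, 1, 5, 4, 9, 8, 11, 10, 7]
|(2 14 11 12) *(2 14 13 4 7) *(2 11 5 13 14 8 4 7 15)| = 10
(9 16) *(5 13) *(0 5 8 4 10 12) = (0 5 13 8 4 10 12)(9 16) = [5, 1, 2, 3, 10, 13, 6, 7, 4, 16, 12, 11, 0, 8, 14, 15, 9]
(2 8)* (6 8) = (2 6 8) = [0, 1, 6, 3, 4, 5, 8, 7, 2]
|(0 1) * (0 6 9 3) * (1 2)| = 6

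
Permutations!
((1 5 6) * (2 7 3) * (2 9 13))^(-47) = (1 5 6)(2 9 7 13 3)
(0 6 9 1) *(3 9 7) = (0 6 7 3 9 1) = [6, 0, 2, 9, 4, 5, 7, 3, 8, 1]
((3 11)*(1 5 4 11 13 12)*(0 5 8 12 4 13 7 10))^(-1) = (0 10 7 3 11 4 13 5)(1 12 8)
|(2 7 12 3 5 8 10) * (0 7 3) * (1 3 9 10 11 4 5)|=|(0 7 12)(1 3)(2 9 10)(4 5 8 11)|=12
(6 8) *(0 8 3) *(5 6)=(0 8 5 6 3)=[8, 1, 2, 0, 4, 6, 3, 7, 5]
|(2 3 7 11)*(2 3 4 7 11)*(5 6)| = |(2 4 7)(3 11)(5 6)| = 6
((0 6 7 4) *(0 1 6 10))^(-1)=(0 10)(1 4 7 6)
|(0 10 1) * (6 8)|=|(0 10 1)(6 8)|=6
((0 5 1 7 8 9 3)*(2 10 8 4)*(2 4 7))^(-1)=(0 3 9 8 10 2 1 5)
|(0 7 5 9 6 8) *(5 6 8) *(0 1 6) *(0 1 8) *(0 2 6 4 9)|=8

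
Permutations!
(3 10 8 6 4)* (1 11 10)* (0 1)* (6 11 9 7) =(0 1 9 7 6 4 3)(8 11 10) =[1, 9, 2, 0, 3, 5, 4, 6, 11, 7, 8, 10]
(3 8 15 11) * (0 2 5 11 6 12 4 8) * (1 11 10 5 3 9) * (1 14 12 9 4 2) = (0 1 11 4 8 15 6 9 14 12 2 3)(5 10) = [1, 11, 3, 0, 8, 10, 9, 7, 15, 14, 5, 4, 2, 13, 12, 6]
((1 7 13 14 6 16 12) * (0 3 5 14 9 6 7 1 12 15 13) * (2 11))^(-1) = ((0 3 5 14 7)(2 11)(6 16 15 13 9))^(-1) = (0 7 14 5 3)(2 11)(6 9 13 15 16)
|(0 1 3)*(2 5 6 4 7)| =15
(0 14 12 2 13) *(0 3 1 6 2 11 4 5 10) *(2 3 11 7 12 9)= (0 14 9 2 13 11 4 5 10)(1 6 3)(7 12)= [14, 6, 13, 1, 5, 10, 3, 12, 8, 2, 0, 4, 7, 11, 9]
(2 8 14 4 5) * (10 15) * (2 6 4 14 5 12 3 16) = (2 8 5 6 4 12 3 16)(10 15) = [0, 1, 8, 16, 12, 6, 4, 7, 5, 9, 15, 11, 3, 13, 14, 10, 2]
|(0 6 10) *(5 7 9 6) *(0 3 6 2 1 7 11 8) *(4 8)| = 60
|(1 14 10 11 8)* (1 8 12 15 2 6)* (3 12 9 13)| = 11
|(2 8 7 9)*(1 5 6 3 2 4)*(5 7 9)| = |(1 7 5 6 3 2 8 9 4)| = 9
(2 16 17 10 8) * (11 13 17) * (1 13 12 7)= [0, 13, 16, 3, 4, 5, 6, 1, 2, 9, 8, 12, 7, 17, 14, 15, 11, 10]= (1 13 17 10 8 2 16 11 12 7)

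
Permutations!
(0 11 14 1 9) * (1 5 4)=(0 11 14 5 4 1 9)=[11, 9, 2, 3, 1, 4, 6, 7, 8, 0, 10, 14, 12, 13, 5]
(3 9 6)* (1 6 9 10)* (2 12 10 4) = (1 6 3 4 2 12 10) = [0, 6, 12, 4, 2, 5, 3, 7, 8, 9, 1, 11, 10]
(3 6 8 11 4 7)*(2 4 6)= [0, 1, 4, 2, 7, 5, 8, 3, 11, 9, 10, 6]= (2 4 7 3)(6 8 11)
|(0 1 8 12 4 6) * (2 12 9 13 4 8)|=|(0 1 2 12 8 9 13 4 6)|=9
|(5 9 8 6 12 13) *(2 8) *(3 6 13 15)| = |(2 8 13 5 9)(3 6 12 15)| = 20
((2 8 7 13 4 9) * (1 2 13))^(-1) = ((1 2 8 7)(4 9 13))^(-1) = (1 7 8 2)(4 13 9)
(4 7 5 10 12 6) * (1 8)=[0, 8, 2, 3, 7, 10, 4, 5, 1, 9, 12, 11, 6]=(1 8)(4 7 5 10 12 6)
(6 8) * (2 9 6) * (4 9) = (2 4 9 6 8) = [0, 1, 4, 3, 9, 5, 8, 7, 2, 6]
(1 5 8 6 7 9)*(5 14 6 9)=(1 14 6 7 5 8 9)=[0, 14, 2, 3, 4, 8, 7, 5, 9, 1, 10, 11, 12, 13, 6]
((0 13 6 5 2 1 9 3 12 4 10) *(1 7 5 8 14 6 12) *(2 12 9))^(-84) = (14)(0 1 12 13 2 4 9 7 10 3 5)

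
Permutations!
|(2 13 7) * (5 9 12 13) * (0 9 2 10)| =|(0 9 12 13 7 10)(2 5)| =6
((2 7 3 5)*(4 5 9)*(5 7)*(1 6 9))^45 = ((1 6 9 4 7 3)(2 5))^45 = (1 4)(2 5)(3 9)(6 7)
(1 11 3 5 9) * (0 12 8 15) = (0 12 8 15)(1 11 3 5 9) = [12, 11, 2, 5, 4, 9, 6, 7, 15, 1, 10, 3, 8, 13, 14, 0]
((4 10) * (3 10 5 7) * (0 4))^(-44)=(0 3 5)(4 10 7)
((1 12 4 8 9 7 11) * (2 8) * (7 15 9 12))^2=(15)(1 11 7)(2 12)(4 8)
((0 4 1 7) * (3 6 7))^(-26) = ((0 4 1 3 6 7))^(-26) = (0 6 1)(3 4 7)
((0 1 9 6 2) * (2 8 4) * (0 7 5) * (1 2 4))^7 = (0 5 7 2)(1 8 6 9) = ((0 2 7 5)(1 9 6 8))^7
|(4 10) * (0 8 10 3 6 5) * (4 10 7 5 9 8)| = 8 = |(10)(0 4 3 6 9 8 7 5)|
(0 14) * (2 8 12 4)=(0 14)(2 8 12 4)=[14, 1, 8, 3, 2, 5, 6, 7, 12, 9, 10, 11, 4, 13, 0]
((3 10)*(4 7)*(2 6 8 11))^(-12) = (11)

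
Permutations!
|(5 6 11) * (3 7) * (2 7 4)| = 12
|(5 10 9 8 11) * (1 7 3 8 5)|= 15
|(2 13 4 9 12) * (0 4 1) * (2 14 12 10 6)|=8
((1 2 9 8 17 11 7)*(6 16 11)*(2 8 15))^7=(17)(2 9 15)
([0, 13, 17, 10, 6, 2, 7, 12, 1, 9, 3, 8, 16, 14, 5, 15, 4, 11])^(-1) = [0, 8, 5, 10, 16, 14, 4, 6, 11, 9, 3, 17, 7, 1, 13, 15, 12, 2]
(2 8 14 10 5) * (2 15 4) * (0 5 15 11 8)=(0 5 11 8 14 10 15 4 2)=[5, 1, 0, 3, 2, 11, 6, 7, 14, 9, 15, 8, 12, 13, 10, 4]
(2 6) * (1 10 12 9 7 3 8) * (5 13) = (1 10 12 9 7 3 8)(2 6)(5 13) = [0, 10, 6, 8, 4, 13, 2, 3, 1, 7, 12, 11, 9, 5]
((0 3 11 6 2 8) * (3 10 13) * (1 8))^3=(0 3 2)(1 10 11)(6 8 13)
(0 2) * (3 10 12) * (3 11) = [2, 1, 0, 10, 4, 5, 6, 7, 8, 9, 12, 3, 11] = (0 2)(3 10 12 11)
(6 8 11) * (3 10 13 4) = (3 10 13 4)(6 8 11) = [0, 1, 2, 10, 3, 5, 8, 7, 11, 9, 13, 6, 12, 4]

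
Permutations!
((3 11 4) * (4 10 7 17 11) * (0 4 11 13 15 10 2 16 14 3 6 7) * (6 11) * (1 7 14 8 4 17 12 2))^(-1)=((0 17 13 15 10)(1 7 12 2 16 8 4 11)(3 6 14))^(-1)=(0 10 15 13 17)(1 11 4 8 16 2 12 7)(3 14 6)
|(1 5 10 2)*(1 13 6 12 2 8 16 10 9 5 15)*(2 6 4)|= |(1 15)(2 13 4)(5 9)(6 12)(8 16 10)|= 6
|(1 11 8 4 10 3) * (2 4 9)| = 8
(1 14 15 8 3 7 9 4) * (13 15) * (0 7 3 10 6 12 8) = (0 7 9 4 1 14 13 15)(6 12 8 10) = [7, 14, 2, 3, 1, 5, 12, 9, 10, 4, 6, 11, 8, 15, 13, 0]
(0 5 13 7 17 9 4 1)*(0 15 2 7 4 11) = [5, 15, 7, 3, 1, 13, 6, 17, 8, 11, 10, 0, 12, 4, 14, 2, 16, 9] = (0 5 13 4 1 15 2 7 17 9 11)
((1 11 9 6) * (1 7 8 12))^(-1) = ((1 11 9 6 7 8 12))^(-1) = (1 12 8 7 6 9 11)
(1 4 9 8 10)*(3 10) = (1 4 9 8 3 10) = [0, 4, 2, 10, 9, 5, 6, 7, 3, 8, 1]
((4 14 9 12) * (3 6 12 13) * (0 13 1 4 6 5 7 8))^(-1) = (0 8 7 5 3 13)(1 9 14 4)(6 12)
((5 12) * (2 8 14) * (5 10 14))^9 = ((2 8 5 12 10 14))^9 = (2 12)(5 14)(8 10)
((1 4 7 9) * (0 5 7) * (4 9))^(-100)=((0 5 7 4)(1 9))^(-100)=(9)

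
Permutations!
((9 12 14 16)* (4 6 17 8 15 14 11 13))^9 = (4 11 9 14 8 6 13 12 16 15 17)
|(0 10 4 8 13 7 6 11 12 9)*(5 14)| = |(0 10 4 8 13 7 6 11 12 9)(5 14)| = 10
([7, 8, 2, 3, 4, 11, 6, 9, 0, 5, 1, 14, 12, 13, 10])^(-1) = (0 8 1 10 14 11 5 9 7)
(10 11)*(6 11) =(6 11 10) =[0, 1, 2, 3, 4, 5, 11, 7, 8, 9, 6, 10]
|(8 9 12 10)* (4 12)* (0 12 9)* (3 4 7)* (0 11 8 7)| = |(0 12 10 7 3 4 9)(8 11)| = 14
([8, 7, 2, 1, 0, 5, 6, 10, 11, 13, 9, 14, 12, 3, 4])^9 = (0 4 14 11 8)(1 9)(3 10)(7 13)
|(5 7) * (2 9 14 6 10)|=|(2 9 14 6 10)(5 7)|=10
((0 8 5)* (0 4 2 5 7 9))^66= (0 7)(8 9)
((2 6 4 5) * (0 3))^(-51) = (0 3)(2 6 4 5)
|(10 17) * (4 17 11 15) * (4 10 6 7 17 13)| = 6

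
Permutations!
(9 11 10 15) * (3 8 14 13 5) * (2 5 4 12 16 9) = (2 5 3 8 14 13 4 12 16 9 11 10 15) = [0, 1, 5, 8, 12, 3, 6, 7, 14, 11, 15, 10, 16, 4, 13, 2, 9]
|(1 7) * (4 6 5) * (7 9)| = 3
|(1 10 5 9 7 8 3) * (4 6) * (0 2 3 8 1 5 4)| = 10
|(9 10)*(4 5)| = |(4 5)(9 10)| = 2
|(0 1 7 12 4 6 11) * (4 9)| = 8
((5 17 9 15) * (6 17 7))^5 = (5 15 9 17 6 7)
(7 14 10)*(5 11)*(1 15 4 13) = (1 15 4 13)(5 11)(7 14 10) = [0, 15, 2, 3, 13, 11, 6, 14, 8, 9, 7, 5, 12, 1, 10, 4]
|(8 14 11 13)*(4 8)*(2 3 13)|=7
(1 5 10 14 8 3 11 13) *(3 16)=(1 5 10 14 8 16 3 11 13)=[0, 5, 2, 11, 4, 10, 6, 7, 16, 9, 14, 13, 12, 1, 8, 15, 3]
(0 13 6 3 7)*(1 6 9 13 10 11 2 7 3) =(0 10 11 2 7)(1 6)(9 13) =[10, 6, 7, 3, 4, 5, 1, 0, 8, 13, 11, 2, 12, 9]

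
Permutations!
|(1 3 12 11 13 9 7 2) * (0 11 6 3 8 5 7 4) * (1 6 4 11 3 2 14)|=60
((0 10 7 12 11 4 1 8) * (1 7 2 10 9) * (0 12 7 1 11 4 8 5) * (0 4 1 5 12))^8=(12)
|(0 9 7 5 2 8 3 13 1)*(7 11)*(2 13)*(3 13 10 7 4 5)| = |(0 9 11 4 5 10 7 3 2 8 13 1)| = 12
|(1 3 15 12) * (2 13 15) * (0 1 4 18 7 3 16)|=24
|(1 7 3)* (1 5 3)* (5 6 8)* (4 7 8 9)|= 8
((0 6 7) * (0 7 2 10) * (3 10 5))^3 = ((0 6 2 5 3 10))^3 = (0 5)(2 10)(3 6)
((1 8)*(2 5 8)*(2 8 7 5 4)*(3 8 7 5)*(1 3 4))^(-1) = ((1 7 4 2)(3 8))^(-1) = (1 2 4 7)(3 8)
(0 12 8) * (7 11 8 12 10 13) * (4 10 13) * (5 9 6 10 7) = (0 13 5 9 6 10 4 7 11 8) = [13, 1, 2, 3, 7, 9, 10, 11, 0, 6, 4, 8, 12, 5]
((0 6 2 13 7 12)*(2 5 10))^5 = (0 13 5 12 2 6 7 10)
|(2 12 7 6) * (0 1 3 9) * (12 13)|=20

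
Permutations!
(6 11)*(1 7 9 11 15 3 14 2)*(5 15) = (1 7 9 11 6 5 15 3 14 2) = [0, 7, 1, 14, 4, 15, 5, 9, 8, 11, 10, 6, 12, 13, 2, 3]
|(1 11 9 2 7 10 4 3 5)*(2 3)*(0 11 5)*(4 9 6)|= |(0 11 6 4 2 7 10 9 3)(1 5)|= 18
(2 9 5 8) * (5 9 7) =[0, 1, 7, 3, 4, 8, 6, 5, 2, 9] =(9)(2 7 5 8)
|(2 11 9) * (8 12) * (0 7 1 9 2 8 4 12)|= |(0 7 1 9 8)(2 11)(4 12)|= 10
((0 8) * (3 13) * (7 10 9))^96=((0 8)(3 13)(7 10 9))^96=(13)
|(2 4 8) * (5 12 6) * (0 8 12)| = |(0 8 2 4 12 6 5)| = 7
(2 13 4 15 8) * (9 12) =(2 13 4 15 8)(9 12) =[0, 1, 13, 3, 15, 5, 6, 7, 2, 12, 10, 11, 9, 4, 14, 8]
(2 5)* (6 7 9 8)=(2 5)(6 7 9 8)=[0, 1, 5, 3, 4, 2, 7, 9, 6, 8]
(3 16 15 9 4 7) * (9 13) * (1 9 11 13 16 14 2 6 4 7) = (1 9 7 3 14 2 6 4)(11 13)(15 16) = [0, 9, 6, 14, 1, 5, 4, 3, 8, 7, 10, 13, 12, 11, 2, 16, 15]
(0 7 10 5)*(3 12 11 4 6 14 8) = [7, 1, 2, 12, 6, 0, 14, 10, 3, 9, 5, 4, 11, 13, 8] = (0 7 10 5)(3 12 11 4 6 14 8)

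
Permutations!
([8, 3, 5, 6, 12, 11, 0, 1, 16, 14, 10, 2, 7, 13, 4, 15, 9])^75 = [3, 12, 2, 7, 9, 5, 1, 4, 6, 8, 10, 11, 14, 13, 16, 15, 0]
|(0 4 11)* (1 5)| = |(0 4 11)(1 5)| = 6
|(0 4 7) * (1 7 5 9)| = |(0 4 5 9 1 7)| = 6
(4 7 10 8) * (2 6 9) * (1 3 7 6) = (1 3 7 10 8 4 6 9 2) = [0, 3, 1, 7, 6, 5, 9, 10, 4, 2, 8]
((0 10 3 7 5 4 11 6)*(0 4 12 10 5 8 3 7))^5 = ((0 5 12 10 7 8 3)(4 11 6))^5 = (0 8 10 5 3 7 12)(4 6 11)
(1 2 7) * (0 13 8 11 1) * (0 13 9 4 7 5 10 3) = (0 9 4 7 13 8 11 1 2 5 10 3) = [9, 2, 5, 0, 7, 10, 6, 13, 11, 4, 3, 1, 12, 8]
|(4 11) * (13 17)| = 2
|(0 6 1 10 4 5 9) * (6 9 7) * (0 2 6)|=9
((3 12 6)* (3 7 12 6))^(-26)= (3 7)(6 12)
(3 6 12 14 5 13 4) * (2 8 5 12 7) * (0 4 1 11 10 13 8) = (0 4 3 6 7 2)(1 11 10 13)(5 8)(12 14) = [4, 11, 0, 6, 3, 8, 7, 2, 5, 9, 13, 10, 14, 1, 12]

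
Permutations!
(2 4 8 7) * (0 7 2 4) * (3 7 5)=[5, 1, 0, 7, 8, 3, 6, 4, 2]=(0 5 3 7 4 8 2)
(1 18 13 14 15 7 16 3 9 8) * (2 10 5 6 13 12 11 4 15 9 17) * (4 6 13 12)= [0, 18, 10, 17, 15, 13, 12, 16, 1, 8, 5, 6, 11, 14, 9, 7, 3, 2, 4]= (1 18 4 15 7 16 3 17 2 10 5 13 14 9 8)(6 12 11)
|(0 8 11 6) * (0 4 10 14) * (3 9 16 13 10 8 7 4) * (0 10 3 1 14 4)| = 28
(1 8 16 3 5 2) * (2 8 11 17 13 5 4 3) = (1 11 17 13 5 8 16 2)(3 4) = [0, 11, 1, 4, 3, 8, 6, 7, 16, 9, 10, 17, 12, 5, 14, 15, 2, 13]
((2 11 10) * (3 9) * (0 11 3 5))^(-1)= (0 5 9 3 2 10 11)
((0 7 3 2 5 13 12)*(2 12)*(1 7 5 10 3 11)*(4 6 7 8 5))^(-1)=((0 4 6 7 11 1 8 5 13 2 10 3 12))^(-1)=(0 12 3 10 2 13 5 8 1 11 7 6 4)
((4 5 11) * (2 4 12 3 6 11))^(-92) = (12)(2 4 5)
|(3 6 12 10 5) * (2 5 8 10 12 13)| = 10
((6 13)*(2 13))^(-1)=((2 13 6))^(-1)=(2 6 13)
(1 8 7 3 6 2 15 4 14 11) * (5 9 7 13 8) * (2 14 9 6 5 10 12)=(1 10 12 2 15 4 9 7 3 5 6 14 11)(8 13)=[0, 10, 15, 5, 9, 6, 14, 3, 13, 7, 12, 1, 2, 8, 11, 4]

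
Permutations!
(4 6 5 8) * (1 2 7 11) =[0, 2, 7, 3, 6, 8, 5, 11, 4, 9, 10, 1] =(1 2 7 11)(4 6 5 8)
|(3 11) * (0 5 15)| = |(0 5 15)(3 11)| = 6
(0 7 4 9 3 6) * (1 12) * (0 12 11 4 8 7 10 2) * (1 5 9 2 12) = (0 10 12 5 9 3 6 1 11 4 2)(7 8) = [10, 11, 0, 6, 2, 9, 1, 8, 7, 3, 12, 4, 5]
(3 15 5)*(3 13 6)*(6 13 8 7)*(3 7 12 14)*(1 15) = (1 15 5 8 12 14 3)(6 7) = [0, 15, 2, 1, 4, 8, 7, 6, 12, 9, 10, 11, 14, 13, 3, 5]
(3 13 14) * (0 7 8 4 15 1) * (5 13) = [7, 0, 2, 5, 15, 13, 6, 8, 4, 9, 10, 11, 12, 14, 3, 1] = (0 7 8 4 15 1)(3 5 13 14)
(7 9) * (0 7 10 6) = (0 7 9 10 6) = [7, 1, 2, 3, 4, 5, 0, 9, 8, 10, 6]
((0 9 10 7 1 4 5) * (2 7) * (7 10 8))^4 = (10)(0 1 9 4 8 5 7)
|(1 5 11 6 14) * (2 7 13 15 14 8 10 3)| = 12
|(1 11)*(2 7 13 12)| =4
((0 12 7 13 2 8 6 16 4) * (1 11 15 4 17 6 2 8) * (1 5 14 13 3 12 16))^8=(17)(2 13 5 8 14)(3 7 12)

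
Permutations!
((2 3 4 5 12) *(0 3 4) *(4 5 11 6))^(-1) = (0 3)(2 12 5)(4 6 11)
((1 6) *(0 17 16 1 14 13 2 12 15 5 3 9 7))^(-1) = ((0 17 16 1 6 14 13 2 12 15 5 3 9 7))^(-1) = (0 7 9 3 5 15 12 2 13 14 6 1 16 17)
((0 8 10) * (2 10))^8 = ((0 8 2 10))^8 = (10)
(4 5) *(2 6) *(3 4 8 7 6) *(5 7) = (2 3 4 7 6)(5 8) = [0, 1, 3, 4, 7, 8, 2, 6, 5]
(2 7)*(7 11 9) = [0, 1, 11, 3, 4, 5, 6, 2, 8, 7, 10, 9] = (2 11 9 7)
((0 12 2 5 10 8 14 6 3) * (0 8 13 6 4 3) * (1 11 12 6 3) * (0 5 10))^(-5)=((0 6 5)(1 11 12 2 10 13 3 8 14 4))^(-5)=(0 6 5)(1 13)(2 14)(3 11)(4 10)(8 12)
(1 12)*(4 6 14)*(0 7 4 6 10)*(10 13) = (0 7 4 13 10)(1 12)(6 14) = [7, 12, 2, 3, 13, 5, 14, 4, 8, 9, 0, 11, 1, 10, 6]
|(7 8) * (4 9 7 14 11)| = 6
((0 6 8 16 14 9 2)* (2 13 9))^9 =(0 16)(2 8)(6 14)(9 13) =((0 6 8 16 14 2)(9 13))^9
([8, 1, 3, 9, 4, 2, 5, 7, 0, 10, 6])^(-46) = (2 9 6)(3 10 5)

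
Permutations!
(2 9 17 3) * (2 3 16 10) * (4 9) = [0, 1, 4, 3, 9, 5, 6, 7, 8, 17, 2, 11, 12, 13, 14, 15, 10, 16] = (2 4 9 17 16 10)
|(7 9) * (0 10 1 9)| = 5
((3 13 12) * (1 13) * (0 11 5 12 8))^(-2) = (0 13 3 5)(1 12 11 8)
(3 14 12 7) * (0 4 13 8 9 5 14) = [4, 1, 2, 0, 13, 14, 6, 3, 9, 5, 10, 11, 7, 8, 12] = (0 4 13 8 9 5 14 12 7 3)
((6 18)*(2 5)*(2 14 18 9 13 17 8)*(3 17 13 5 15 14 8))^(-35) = (2 9 14 8 6 15 5 18)(3 17)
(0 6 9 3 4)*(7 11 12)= (0 6 9 3 4)(7 11 12)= [6, 1, 2, 4, 0, 5, 9, 11, 8, 3, 10, 12, 7]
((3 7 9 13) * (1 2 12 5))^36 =((1 2 12 5)(3 7 9 13))^36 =(13)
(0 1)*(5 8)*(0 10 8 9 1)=(1 10 8 5 9)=[0, 10, 2, 3, 4, 9, 6, 7, 5, 1, 8]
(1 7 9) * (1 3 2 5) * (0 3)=(0 3 2 5 1 7 9)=[3, 7, 5, 2, 4, 1, 6, 9, 8, 0]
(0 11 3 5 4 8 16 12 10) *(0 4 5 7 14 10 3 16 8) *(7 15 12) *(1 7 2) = (0 11 16 2 1 7 14 10 4)(3 15 12) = [11, 7, 1, 15, 0, 5, 6, 14, 8, 9, 4, 16, 3, 13, 10, 12, 2]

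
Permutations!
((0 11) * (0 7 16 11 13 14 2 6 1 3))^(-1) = (0 3 1 6 2 14 13)(7 11 16)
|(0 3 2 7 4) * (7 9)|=6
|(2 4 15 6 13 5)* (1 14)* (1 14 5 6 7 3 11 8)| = 18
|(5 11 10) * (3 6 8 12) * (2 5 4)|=|(2 5 11 10 4)(3 6 8 12)|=20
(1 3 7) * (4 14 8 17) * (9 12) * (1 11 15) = (1 3 7 11 15)(4 14 8 17)(9 12) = [0, 3, 2, 7, 14, 5, 6, 11, 17, 12, 10, 15, 9, 13, 8, 1, 16, 4]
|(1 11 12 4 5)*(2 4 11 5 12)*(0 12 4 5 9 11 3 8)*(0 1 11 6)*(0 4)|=|(0 12 3 8 1 9 6 4)(2 5 11)|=24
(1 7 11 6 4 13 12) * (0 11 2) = (0 11 6 4 13 12 1 7 2) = [11, 7, 0, 3, 13, 5, 4, 2, 8, 9, 10, 6, 1, 12]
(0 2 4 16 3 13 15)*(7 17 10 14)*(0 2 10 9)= (0 10 14 7 17 9)(2 4 16 3 13 15)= [10, 1, 4, 13, 16, 5, 6, 17, 8, 0, 14, 11, 12, 15, 7, 2, 3, 9]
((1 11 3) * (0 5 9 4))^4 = (1 11 3)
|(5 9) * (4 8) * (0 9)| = 6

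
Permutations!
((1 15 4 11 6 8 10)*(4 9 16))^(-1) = (1 10 8 6 11 4 16 9 15)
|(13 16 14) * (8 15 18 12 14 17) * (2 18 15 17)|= 6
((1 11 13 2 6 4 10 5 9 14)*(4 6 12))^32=((1 11 13 2 12 4 10 5 9 14))^32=(1 13 12 10 9)(2 4 5 14 11)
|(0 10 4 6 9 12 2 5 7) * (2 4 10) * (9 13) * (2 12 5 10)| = |(0 12 4 6 13 9 5 7)(2 10)| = 8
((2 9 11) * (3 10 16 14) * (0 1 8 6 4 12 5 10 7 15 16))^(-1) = (0 10 5 12 4 6 8 1)(2 11 9)(3 14 16 15 7)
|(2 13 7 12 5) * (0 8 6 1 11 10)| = |(0 8 6 1 11 10)(2 13 7 12 5)| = 30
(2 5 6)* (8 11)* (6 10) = (2 5 10 6)(8 11) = [0, 1, 5, 3, 4, 10, 2, 7, 11, 9, 6, 8]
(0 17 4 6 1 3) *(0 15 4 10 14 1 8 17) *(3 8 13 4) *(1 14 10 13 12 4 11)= (1 8 17 13 11)(3 15)(4 6 12)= [0, 8, 2, 15, 6, 5, 12, 7, 17, 9, 10, 1, 4, 11, 14, 3, 16, 13]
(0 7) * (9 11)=(0 7)(9 11)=[7, 1, 2, 3, 4, 5, 6, 0, 8, 11, 10, 9]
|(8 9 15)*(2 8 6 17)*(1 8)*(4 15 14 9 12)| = 8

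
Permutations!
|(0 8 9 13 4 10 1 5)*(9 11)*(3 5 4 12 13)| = |(0 8 11 9 3 5)(1 4 10)(12 13)| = 6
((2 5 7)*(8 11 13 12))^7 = ((2 5 7)(8 11 13 12))^7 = (2 5 7)(8 12 13 11)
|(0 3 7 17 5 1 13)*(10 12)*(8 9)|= |(0 3 7 17 5 1 13)(8 9)(10 12)|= 14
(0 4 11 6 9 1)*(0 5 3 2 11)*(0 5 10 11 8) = (0 4 5 3 2 8)(1 10 11 6 9) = [4, 10, 8, 2, 5, 3, 9, 7, 0, 1, 11, 6]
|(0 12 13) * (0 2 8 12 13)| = 5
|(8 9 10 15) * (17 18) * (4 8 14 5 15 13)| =30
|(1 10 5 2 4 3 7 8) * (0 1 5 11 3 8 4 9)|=11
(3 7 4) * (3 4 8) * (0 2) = (0 2)(3 7 8) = [2, 1, 0, 7, 4, 5, 6, 8, 3]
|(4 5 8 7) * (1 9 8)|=|(1 9 8 7 4 5)|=6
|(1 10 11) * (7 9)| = 6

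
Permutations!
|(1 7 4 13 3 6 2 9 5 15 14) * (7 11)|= 12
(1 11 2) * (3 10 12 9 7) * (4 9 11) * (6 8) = (1 4 9 7 3 10 12 11 2)(6 8) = [0, 4, 1, 10, 9, 5, 8, 3, 6, 7, 12, 2, 11]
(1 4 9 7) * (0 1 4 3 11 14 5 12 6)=(0 1 3 11 14 5 12 6)(4 9 7)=[1, 3, 2, 11, 9, 12, 0, 4, 8, 7, 10, 14, 6, 13, 5]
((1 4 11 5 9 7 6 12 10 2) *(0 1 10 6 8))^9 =(0 1 4 11 5 9 7 8)(2 10)(6 12)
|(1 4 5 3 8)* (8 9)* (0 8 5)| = 12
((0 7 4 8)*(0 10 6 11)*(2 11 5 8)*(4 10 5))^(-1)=(0 11 2 4 6 10 7)(5 8)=((0 7 10 6 4 2 11)(5 8))^(-1)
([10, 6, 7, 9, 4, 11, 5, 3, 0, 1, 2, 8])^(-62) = (0 3 5 10 9 11 2 1 8 7 6)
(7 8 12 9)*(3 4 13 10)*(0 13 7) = (0 13 10 3 4 7 8 12 9) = [13, 1, 2, 4, 7, 5, 6, 8, 12, 0, 3, 11, 9, 10]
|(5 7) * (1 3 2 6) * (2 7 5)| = 5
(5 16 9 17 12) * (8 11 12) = (5 16 9 17 8 11 12) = [0, 1, 2, 3, 4, 16, 6, 7, 11, 17, 10, 12, 5, 13, 14, 15, 9, 8]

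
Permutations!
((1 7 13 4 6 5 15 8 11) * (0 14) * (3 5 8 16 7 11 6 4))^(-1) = (0 14)(1 11)(3 13 7 16 15 5)(6 8)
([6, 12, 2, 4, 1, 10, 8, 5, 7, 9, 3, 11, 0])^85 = (0 10)(1 7)(3 6)(4 8)(5 12)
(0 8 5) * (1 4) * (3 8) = (0 3 8 5)(1 4) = [3, 4, 2, 8, 1, 0, 6, 7, 5]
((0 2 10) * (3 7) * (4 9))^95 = (0 10 2)(3 7)(4 9)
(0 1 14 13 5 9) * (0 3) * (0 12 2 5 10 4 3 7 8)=[1, 14, 5, 12, 3, 9, 6, 8, 0, 7, 4, 11, 2, 10, 13]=(0 1 14 13 10 4 3 12 2 5 9 7 8)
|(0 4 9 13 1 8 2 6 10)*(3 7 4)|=11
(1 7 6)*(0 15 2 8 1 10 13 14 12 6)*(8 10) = (0 15 2 10 13 14 12 6 8 1 7) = [15, 7, 10, 3, 4, 5, 8, 0, 1, 9, 13, 11, 6, 14, 12, 2]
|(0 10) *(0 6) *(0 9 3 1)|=|(0 10 6 9 3 1)|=6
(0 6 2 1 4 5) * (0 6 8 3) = (0 8 3)(1 4 5 6 2) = [8, 4, 1, 0, 5, 6, 2, 7, 3]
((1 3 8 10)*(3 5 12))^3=((1 5 12 3 8 10))^3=(1 3)(5 8)(10 12)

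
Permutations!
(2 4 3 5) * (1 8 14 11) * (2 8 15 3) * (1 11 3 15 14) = (15)(1 14 3 5 8)(2 4) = [0, 14, 4, 5, 2, 8, 6, 7, 1, 9, 10, 11, 12, 13, 3, 15]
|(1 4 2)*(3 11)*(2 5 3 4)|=4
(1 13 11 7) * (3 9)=(1 13 11 7)(3 9)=[0, 13, 2, 9, 4, 5, 6, 1, 8, 3, 10, 7, 12, 11]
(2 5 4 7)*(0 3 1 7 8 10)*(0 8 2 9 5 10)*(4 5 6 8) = (0 3 1 7 9 6 8)(2 10 4) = [3, 7, 10, 1, 2, 5, 8, 9, 0, 6, 4]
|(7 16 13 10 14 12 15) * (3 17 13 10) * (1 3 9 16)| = |(1 3 17 13 9 16 10 14 12 15 7)| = 11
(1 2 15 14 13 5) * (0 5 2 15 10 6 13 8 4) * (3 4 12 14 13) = (0 5 1 15 13 2 10 6 3 4)(8 12 14) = [5, 15, 10, 4, 0, 1, 3, 7, 12, 9, 6, 11, 14, 2, 8, 13]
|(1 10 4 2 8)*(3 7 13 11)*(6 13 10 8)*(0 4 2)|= |(0 4)(1 8)(2 6 13 11 3 7 10)|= 14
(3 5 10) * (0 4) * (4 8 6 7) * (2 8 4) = (0 4)(2 8 6 7)(3 5 10) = [4, 1, 8, 5, 0, 10, 7, 2, 6, 9, 3]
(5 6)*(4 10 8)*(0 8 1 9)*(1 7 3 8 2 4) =(0 2 4 10 7 3 8 1 9)(5 6) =[2, 9, 4, 8, 10, 6, 5, 3, 1, 0, 7]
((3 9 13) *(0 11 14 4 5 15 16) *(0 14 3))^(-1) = (0 13 9 3 11)(4 14 16 15 5)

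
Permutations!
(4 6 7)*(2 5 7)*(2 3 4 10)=(2 5 7 10)(3 4 6)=[0, 1, 5, 4, 6, 7, 3, 10, 8, 9, 2]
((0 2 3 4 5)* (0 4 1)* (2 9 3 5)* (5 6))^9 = ((0 9 3 1)(2 6 5 4))^9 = (0 9 3 1)(2 6 5 4)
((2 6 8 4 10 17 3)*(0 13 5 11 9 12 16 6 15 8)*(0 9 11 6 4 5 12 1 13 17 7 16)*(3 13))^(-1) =(0 12 13 17)(1 9 6 5 8 15 2 3)(4 16 7 10)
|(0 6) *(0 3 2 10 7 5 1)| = |(0 6 3 2 10 7 5 1)| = 8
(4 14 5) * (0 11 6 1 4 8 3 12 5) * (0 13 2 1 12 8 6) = (0 11)(1 4 14 13 2)(3 8)(5 6 12) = [11, 4, 1, 8, 14, 6, 12, 7, 3, 9, 10, 0, 5, 2, 13]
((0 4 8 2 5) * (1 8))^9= ((0 4 1 8 2 5))^9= (0 8)(1 5)(2 4)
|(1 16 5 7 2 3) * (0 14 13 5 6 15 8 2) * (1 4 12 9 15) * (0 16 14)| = 7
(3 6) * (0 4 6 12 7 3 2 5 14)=(0 4 6 2 5 14)(3 12 7)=[4, 1, 5, 12, 6, 14, 2, 3, 8, 9, 10, 11, 7, 13, 0]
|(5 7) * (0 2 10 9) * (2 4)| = 10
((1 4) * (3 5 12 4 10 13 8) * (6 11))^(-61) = ((1 10 13 8 3 5 12 4)(6 11))^(-61) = (1 8 12 10 3 4 13 5)(6 11)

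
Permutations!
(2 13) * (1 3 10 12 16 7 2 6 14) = (1 3 10 12 16 7 2 13 6 14) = [0, 3, 13, 10, 4, 5, 14, 2, 8, 9, 12, 11, 16, 6, 1, 15, 7]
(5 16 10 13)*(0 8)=(0 8)(5 16 10 13)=[8, 1, 2, 3, 4, 16, 6, 7, 0, 9, 13, 11, 12, 5, 14, 15, 10]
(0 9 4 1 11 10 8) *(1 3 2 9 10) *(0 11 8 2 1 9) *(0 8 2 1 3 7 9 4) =(0 10 1 2 8 11 4 7 9) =[10, 2, 8, 3, 7, 5, 6, 9, 11, 0, 1, 4]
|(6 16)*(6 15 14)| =|(6 16 15 14)| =4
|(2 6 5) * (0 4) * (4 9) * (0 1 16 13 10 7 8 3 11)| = |(0 9 4 1 16 13 10 7 8 3 11)(2 6 5)| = 33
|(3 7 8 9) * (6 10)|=4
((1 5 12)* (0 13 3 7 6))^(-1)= (0 6 7 3 13)(1 12 5)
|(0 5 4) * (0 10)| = 4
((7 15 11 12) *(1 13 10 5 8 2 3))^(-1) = ((1 13 10 5 8 2 3)(7 15 11 12))^(-1) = (1 3 2 8 5 10 13)(7 12 11 15)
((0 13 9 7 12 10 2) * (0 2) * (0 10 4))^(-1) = (0 4 12 7 9 13)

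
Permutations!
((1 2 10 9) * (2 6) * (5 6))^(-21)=((1 5 6 2 10 9))^(-21)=(1 2)(5 10)(6 9)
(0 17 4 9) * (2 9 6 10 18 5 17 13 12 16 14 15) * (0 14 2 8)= [13, 1, 9, 3, 6, 17, 10, 7, 0, 14, 18, 11, 16, 12, 15, 8, 2, 4, 5]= (0 13 12 16 2 9 14 15 8)(4 6 10 18 5 17)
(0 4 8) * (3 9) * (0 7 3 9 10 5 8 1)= [4, 0, 2, 10, 1, 8, 6, 3, 7, 9, 5]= (0 4 1)(3 10 5 8 7)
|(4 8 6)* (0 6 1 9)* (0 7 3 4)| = |(0 6)(1 9 7 3 4 8)| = 6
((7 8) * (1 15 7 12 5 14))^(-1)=((1 15 7 8 12 5 14))^(-1)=(1 14 5 12 8 7 15)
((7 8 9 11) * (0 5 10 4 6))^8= ((0 5 10 4 6)(7 8 9 11))^8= (11)(0 4 5 6 10)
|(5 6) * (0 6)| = 3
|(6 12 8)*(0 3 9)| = 3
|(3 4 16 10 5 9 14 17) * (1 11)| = 8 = |(1 11)(3 4 16 10 5 9 14 17)|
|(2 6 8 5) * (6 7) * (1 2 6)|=3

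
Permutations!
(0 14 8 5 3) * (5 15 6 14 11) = (0 11 5 3)(6 14 8 15) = [11, 1, 2, 0, 4, 3, 14, 7, 15, 9, 10, 5, 12, 13, 8, 6]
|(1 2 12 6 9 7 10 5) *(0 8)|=|(0 8)(1 2 12 6 9 7 10 5)|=8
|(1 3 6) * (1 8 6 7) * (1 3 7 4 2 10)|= 6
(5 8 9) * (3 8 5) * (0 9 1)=[9, 0, 2, 8, 4, 5, 6, 7, 1, 3]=(0 9 3 8 1)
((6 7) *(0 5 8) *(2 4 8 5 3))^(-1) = ((0 3 2 4 8)(6 7))^(-1) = (0 8 4 2 3)(6 7)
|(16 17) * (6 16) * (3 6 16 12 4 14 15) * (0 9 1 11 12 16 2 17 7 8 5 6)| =90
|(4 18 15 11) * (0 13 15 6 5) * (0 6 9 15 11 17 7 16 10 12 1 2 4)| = 66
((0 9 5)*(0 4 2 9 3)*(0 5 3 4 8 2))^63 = ((0 4)(2 9 3 5 8))^63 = (0 4)(2 5 9 8 3)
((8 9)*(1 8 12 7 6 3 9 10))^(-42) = (3 7 9 6 12)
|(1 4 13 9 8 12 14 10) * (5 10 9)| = 20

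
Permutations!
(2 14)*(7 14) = [0, 1, 7, 3, 4, 5, 6, 14, 8, 9, 10, 11, 12, 13, 2] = (2 7 14)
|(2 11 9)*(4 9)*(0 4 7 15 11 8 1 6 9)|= 30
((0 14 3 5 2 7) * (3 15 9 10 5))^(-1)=((0 14 15 9 10 5 2 7))^(-1)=(0 7 2 5 10 9 15 14)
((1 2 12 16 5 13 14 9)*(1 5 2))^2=((2 12 16)(5 13 14 9))^2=(2 16 12)(5 14)(9 13)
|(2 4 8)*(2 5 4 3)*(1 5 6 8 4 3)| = |(1 5 3 2)(6 8)| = 4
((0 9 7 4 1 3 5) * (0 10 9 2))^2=(1 5 9 4 3 10 7)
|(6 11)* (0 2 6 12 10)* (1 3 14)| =6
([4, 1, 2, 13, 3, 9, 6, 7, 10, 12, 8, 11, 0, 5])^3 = (0 13 12 3 9 4 5)(8 10)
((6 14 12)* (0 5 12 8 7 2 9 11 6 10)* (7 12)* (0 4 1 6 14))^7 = ((0 5 7 2 9 11 14 8 12 10 4 1 6))^7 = (0 8 5 12 7 10 2 4 9 1 11 6 14)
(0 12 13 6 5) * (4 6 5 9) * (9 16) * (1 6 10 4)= [12, 6, 2, 3, 10, 0, 16, 7, 8, 1, 4, 11, 13, 5, 14, 15, 9]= (0 12 13 5)(1 6 16 9)(4 10)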